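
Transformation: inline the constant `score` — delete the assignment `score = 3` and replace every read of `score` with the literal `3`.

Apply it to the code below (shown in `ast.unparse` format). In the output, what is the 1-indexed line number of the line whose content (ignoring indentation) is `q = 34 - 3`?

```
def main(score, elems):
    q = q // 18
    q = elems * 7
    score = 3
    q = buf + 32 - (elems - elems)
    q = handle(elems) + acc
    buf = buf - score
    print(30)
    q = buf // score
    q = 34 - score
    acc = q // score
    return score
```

Transformed code:
def main(score, elems):
    q = q // 18
    q = elems * 7
    q = buf + 32 - (elems - elems)
    q = handle(elems) + acc
    buf = buf - 3
    print(30)
    q = buf // 3
    q = 34 - 3
    acc = q // 3
    return 3

9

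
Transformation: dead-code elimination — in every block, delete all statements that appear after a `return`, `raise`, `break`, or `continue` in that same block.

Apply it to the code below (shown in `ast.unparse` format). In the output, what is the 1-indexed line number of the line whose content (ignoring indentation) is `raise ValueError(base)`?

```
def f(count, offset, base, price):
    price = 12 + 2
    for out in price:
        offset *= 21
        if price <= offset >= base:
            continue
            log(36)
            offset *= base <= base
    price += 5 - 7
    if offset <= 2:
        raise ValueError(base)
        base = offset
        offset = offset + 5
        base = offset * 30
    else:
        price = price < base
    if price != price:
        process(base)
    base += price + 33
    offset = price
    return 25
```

Transformed code:
def f(count, offset, base, price):
    price = 12 + 2
    for out in price:
        offset *= 21
        if price <= offset >= base:
            continue
    price += 5 - 7
    if offset <= 2:
        raise ValueError(base)
    else:
        price = price < base
    if price != price:
        process(base)
    base += price + 33
    offset = price
    return 25

9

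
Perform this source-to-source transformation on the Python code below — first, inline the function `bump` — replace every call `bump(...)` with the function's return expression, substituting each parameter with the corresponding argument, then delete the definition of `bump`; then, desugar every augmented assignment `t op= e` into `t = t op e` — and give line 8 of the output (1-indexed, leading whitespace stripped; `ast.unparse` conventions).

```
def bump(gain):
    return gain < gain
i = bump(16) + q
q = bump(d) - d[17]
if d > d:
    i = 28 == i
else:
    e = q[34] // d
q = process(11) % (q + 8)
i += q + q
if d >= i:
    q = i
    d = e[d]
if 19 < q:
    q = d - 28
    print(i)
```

Transformed code:
i = (16 < 16) + q
q = (d < d) - d[17]
if d > d:
    i = 28 == i
else:
    e = q[34] // d
q = process(11) % (q + 8)
i = i + (q + q)
if d >= i:
    q = i
    d = e[d]
if 19 < q:
    q = d - 28
    print(i)

i = i + (q + q)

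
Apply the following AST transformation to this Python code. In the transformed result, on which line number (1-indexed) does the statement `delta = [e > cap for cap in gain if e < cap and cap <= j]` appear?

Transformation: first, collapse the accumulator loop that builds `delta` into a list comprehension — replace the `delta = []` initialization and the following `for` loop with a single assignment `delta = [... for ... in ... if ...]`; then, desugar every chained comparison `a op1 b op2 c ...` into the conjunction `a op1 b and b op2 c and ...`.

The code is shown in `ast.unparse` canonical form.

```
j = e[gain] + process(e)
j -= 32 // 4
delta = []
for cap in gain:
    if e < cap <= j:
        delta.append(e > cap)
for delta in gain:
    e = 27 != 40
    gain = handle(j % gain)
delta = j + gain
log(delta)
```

Transformed code:
j = e[gain] + process(e)
j -= 32 // 4
delta = [e > cap for cap in gain if e < cap and cap <= j]
for delta in gain:
    e = 27 != 40
    gain = handle(j % gain)
delta = j + gain
log(delta)

3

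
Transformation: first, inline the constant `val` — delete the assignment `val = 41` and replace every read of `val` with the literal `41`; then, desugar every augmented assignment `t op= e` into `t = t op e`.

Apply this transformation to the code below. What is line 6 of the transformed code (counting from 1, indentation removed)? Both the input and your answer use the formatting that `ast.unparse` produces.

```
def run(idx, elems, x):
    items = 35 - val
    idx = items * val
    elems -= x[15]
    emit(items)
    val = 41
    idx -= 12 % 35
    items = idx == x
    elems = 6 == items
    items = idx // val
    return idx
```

Transformed code:
def run(idx, elems, x):
    items = 35 - 41
    idx = items * 41
    elems = elems - x[15]
    emit(items)
    idx = idx - 12 % 35
    items = idx == x
    elems = 6 == items
    items = idx // 41
    return idx

idx = idx - 12 % 35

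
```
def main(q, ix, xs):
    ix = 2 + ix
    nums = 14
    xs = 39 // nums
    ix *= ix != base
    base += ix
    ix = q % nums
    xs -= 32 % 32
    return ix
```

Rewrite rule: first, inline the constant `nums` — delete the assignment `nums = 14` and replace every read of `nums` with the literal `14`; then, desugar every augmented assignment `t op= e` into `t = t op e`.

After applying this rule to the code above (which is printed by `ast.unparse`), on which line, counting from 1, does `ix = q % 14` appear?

Transformed code:
def main(q, ix, xs):
    ix = 2 + ix
    xs = 39 // 14
    ix = ix * (ix != base)
    base = base + ix
    ix = q % 14
    xs = xs - 32 % 32
    return ix

6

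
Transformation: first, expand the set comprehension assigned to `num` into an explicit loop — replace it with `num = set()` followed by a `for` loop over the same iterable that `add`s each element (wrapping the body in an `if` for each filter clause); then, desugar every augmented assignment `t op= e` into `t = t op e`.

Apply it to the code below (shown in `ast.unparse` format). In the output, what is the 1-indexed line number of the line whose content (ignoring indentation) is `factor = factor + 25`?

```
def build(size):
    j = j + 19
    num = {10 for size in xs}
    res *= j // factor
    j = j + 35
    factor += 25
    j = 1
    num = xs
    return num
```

Transformed code:
def build(size):
    j = j + 19
    num = set()
    for size in xs:
        num.add(10)
    res = res * (j // factor)
    j = j + 35
    factor = factor + 25
    j = 1
    num = xs
    return num

8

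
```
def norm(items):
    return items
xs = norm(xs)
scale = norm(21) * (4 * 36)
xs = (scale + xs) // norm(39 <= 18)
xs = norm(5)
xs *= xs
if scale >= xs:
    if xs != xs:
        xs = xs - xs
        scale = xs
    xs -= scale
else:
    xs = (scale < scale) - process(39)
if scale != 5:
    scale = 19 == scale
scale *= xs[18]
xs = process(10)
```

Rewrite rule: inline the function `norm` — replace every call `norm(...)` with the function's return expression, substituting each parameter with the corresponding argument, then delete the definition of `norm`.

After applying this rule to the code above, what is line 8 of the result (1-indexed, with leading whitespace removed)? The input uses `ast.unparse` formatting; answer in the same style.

Transformed code:
xs = xs
scale = 21 * (4 * 36)
xs = (scale + xs) // (39 <= 18)
xs = 5
xs *= xs
if scale >= xs:
    if xs != xs:
        xs = xs - xs
        scale = xs
    xs -= scale
else:
    xs = (scale < scale) - process(39)
if scale != 5:
    scale = 19 == scale
scale *= xs[18]
xs = process(10)

xs = xs - xs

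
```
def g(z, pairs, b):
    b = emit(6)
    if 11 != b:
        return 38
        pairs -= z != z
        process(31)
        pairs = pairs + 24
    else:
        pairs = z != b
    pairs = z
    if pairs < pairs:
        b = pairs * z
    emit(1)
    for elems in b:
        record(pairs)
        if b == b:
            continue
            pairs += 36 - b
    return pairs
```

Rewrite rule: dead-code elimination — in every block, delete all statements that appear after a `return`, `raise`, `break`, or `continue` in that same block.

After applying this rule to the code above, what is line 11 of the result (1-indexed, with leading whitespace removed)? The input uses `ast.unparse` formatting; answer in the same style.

Transformed code:
def g(z, pairs, b):
    b = emit(6)
    if 11 != b:
        return 38
    else:
        pairs = z != b
    pairs = z
    if pairs < pairs:
        b = pairs * z
    emit(1)
    for elems in b:
        record(pairs)
        if b == b:
            continue
    return pairs

for elems in b:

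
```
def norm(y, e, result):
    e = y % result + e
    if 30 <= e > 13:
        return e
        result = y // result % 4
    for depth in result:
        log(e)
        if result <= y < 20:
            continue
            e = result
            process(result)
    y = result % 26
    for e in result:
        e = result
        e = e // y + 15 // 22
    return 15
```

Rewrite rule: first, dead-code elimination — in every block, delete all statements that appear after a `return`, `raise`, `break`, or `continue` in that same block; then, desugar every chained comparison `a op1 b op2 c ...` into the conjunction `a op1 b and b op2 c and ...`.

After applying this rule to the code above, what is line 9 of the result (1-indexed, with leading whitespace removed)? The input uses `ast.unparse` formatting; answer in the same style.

y = result % 26

Transformed code:
def norm(y, e, result):
    e = y % result + e
    if 30 <= e and e > 13:
        return e
    for depth in result:
        log(e)
        if result <= y and y < 20:
            continue
    y = result % 26
    for e in result:
        e = result
        e = e // y + 15 // 22
    return 15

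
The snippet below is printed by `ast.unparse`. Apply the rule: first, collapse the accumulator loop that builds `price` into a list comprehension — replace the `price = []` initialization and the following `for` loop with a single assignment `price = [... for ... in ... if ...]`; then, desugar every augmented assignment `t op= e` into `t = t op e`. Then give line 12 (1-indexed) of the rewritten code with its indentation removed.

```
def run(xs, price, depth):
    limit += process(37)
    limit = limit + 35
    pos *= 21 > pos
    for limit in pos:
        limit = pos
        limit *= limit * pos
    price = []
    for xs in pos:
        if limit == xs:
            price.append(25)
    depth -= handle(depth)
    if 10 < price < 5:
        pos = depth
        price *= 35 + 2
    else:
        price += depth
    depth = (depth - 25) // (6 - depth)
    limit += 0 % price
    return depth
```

Transformed code:
def run(xs, price, depth):
    limit = limit + process(37)
    limit = limit + 35
    pos = pos * (21 > pos)
    for limit in pos:
        limit = pos
        limit = limit * (limit * pos)
    price = [25 for xs in pos if limit == xs]
    depth = depth - handle(depth)
    if 10 < price < 5:
        pos = depth
        price = price * (35 + 2)
    else:
        price = price + depth
    depth = (depth - 25) // (6 - depth)
    limit = limit + 0 % price
    return depth

price = price * (35 + 2)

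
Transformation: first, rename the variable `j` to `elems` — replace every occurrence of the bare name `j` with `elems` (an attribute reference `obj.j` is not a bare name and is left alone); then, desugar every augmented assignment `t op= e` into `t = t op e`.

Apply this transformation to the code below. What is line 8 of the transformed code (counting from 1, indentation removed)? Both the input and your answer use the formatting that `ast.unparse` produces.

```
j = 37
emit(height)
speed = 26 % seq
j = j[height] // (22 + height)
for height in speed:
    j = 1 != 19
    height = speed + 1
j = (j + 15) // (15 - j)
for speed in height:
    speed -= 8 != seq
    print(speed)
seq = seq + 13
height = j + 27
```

Transformed code:
elems = 37
emit(height)
speed = 26 % seq
elems = elems[height] // (22 + height)
for height in speed:
    elems = 1 != 19
    height = speed + 1
elems = (elems + 15) // (15 - elems)
for speed in height:
    speed = speed - (8 != seq)
    print(speed)
seq = seq + 13
height = elems + 27

elems = (elems + 15) // (15 - elems)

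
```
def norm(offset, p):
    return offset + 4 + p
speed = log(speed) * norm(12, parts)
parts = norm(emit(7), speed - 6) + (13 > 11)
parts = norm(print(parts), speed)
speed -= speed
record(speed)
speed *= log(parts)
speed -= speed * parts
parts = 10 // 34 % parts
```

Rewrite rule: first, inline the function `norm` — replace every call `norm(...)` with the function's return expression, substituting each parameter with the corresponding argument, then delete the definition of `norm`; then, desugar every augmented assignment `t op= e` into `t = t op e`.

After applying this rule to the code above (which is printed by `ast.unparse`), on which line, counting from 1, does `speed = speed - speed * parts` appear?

7

Transformed code:
speed = log(speed) * (12 + 4 + parts)
parts = emit(7) + 4 + (speed - 6) + (13 > 11)
parts = print(parts) + 4 + speed
speed = speed - speed
record(speed)
speed = speed * log(parts)
speed = speed - speed * parts
parts = 10 // 34 % parts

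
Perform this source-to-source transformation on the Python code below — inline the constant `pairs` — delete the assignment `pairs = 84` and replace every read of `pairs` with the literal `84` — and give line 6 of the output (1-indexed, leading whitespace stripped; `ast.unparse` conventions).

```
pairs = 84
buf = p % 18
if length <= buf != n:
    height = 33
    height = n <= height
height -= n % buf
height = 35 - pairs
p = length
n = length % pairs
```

Transformed code:
buf = p % 18
if length <= buf != n:
    height = 33
    height = n <= height
height -= n % buf
height = 35 - 84
p = length
n = length % 84

height = 35 - 84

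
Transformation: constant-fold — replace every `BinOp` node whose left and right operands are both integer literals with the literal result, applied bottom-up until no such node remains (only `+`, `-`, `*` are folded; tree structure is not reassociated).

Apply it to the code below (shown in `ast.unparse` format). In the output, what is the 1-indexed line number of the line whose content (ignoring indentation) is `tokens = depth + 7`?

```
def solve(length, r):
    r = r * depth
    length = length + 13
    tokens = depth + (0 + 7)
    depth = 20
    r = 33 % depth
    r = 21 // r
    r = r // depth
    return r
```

4

Transformed code:
def solve(length, r):
    r = r * depth
    length = length + 13
    tokens = depth + 7
    depth = 20
    r = 33 % depth
    r = 21 // r
    r = r // depth
    return r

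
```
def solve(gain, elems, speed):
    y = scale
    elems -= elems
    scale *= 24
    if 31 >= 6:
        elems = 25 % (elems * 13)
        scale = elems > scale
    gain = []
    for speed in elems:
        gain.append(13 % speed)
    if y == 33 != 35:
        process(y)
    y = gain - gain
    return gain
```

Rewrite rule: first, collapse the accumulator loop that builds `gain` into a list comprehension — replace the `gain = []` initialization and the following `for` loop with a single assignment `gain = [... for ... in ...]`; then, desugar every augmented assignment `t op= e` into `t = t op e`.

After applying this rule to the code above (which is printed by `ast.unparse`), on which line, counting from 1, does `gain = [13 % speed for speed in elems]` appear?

8

Transformed code:
def solve(gain, elems, speed):
    y = scale
    elems = elems - elems
    scale = scale * 24
    if 31 >= 6:
        elems = 25 % (elems * 13)
        scale = elems > scale
    gain = [13 % speed for speed in elems]
    if y == 33 != 35:
        process(y)
    y = gain - gain
    return gain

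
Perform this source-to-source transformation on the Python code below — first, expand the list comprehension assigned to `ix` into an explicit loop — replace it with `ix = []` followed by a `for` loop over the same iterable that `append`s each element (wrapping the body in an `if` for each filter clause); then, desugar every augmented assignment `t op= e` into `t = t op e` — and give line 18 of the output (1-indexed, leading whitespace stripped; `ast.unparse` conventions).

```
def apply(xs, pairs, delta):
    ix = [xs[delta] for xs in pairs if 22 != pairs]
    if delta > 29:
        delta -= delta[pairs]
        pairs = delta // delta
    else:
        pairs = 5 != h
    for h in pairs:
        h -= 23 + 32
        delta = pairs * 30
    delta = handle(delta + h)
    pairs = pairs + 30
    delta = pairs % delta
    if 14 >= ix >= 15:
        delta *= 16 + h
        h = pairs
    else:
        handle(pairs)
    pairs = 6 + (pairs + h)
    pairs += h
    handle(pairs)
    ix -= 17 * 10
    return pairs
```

Transformed code:
def apply(xs, pairs, delta):
    ix = []
    for xs in pairs:
        if 22 != pairs:
            ix.append(xs[delta])
    if delta > 29:
        delta = delta - delta[pairs]
        pairs = delta // delta
    else:
        pairs = 5 != h
    for h in pairs:
        h = h - (23 + 32)
        delta = pairs * 30
    delta = handle(delta + h)
    pairs = pairs + 30
    delta = pairs % delta
    if 14 >= ix >= 15:
        delta = delta * (16 + h)
        h = pairs
    else:
        handle(pairs)
    pairs = 6 + (pairs + h)
    pairs = pairs + h
    handle(pairs)
    ix = ix - 17 * 10
    return pairs

delta = delta * (16 + h)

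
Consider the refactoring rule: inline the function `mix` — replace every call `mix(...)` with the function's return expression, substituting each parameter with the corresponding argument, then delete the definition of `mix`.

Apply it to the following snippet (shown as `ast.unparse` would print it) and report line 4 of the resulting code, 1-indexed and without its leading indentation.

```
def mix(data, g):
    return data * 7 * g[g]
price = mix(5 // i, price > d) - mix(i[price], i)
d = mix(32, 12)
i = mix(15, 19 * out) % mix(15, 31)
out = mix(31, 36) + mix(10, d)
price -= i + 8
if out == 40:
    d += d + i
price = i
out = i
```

Transformed code:
price = 5 // i * 7 * (price > d)[price > d] - i[price] * 7 * i[i]
d = 32 * 7 * 12[12]
i = 15 * 7 * (19 * out)[19 * out] % (15 * 7 * 31[31])
out = 31 * 7 * 36[36] + 10 * 7 * d[d]
price -= i + 8
if out == 40:
    d += d + i
price = i
out = i

out = 31 * 7 * 36[36] + 10 * 7 * d[d]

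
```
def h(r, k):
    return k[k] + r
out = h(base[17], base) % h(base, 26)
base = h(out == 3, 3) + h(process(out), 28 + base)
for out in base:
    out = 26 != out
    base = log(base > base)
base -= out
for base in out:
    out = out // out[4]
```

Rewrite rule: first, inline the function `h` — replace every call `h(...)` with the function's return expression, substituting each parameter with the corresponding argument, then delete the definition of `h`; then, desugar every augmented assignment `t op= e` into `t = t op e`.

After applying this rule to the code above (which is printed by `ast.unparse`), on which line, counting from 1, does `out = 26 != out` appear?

Transformed code:
out = (base[base] + base[17]) % (26[26] + base)
base = 3[3] + (out == 3) + ((28 + base)[28 + base] + process(out))
for out in base:
    out = 26 != out
    base = log(base > base)
base = base - out
for base in out:
    out = out // out[4]

4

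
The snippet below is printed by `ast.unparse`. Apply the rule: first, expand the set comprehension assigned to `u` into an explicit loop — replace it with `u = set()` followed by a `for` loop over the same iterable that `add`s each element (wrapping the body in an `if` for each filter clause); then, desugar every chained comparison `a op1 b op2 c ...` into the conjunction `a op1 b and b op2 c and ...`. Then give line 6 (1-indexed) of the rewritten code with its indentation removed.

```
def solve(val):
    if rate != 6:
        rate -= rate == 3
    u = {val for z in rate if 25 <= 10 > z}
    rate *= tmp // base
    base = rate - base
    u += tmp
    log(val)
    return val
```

Transformed code:
def solve(val):
    if rate != 6:
        rate -= rate == 3
    u = set()
    for z in rate:
        if 25 <= 10 and 10 > z:
            u.add(val)
    rate *= tmp // base
    base = rate - base
    u += tmp
    log(val)
    return val

if 25 <= 10 and 10 > z:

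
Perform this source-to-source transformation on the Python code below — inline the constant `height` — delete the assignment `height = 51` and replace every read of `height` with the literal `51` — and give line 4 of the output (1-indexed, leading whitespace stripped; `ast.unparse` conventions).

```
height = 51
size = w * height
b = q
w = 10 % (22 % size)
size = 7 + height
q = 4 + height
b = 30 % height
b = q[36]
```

size = 7 + 51

Transformed code:
size = w * 51
b = q
w = 10 % (22 % size)
size = 7 + 51
q = 4 + 51
b = 30 % 51
b = q[36]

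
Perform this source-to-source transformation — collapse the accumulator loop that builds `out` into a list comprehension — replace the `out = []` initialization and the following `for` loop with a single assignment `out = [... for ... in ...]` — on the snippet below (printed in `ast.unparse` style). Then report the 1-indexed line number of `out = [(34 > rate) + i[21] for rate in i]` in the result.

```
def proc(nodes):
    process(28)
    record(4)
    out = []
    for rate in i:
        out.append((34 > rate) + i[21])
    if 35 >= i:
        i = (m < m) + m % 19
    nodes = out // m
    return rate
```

Transformed code:
def proc(nodes):
    process(28)
    record(4)
    out = [(34 > rate) + i[21] for rate in i]
    if 35 >= i:
        i = (m < m) + m % 19
    nodes = out // m
    return rate

4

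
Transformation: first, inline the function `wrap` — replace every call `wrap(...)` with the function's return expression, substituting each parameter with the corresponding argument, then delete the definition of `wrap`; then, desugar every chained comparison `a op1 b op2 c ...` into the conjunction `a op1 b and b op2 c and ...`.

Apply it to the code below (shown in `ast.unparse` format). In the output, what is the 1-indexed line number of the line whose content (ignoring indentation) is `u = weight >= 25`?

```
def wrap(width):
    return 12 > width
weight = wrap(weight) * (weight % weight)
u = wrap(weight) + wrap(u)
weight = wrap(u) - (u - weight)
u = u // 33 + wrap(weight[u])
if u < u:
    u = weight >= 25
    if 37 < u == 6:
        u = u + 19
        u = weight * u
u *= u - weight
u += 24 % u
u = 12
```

Transformed code:
weight = (12 > weight) * (weight % weight)
u = (12 > weight) + (12 > u)
weight = (12 > u) - (u - weight)
u = u // 33 + (12 > weight[u])
if u < u:
    u = weight >= 25
    if 37 < u and u == 6:
        u = u + 19
        u = weight * u
u *= u - weight
u += 24 % u
u = 12

6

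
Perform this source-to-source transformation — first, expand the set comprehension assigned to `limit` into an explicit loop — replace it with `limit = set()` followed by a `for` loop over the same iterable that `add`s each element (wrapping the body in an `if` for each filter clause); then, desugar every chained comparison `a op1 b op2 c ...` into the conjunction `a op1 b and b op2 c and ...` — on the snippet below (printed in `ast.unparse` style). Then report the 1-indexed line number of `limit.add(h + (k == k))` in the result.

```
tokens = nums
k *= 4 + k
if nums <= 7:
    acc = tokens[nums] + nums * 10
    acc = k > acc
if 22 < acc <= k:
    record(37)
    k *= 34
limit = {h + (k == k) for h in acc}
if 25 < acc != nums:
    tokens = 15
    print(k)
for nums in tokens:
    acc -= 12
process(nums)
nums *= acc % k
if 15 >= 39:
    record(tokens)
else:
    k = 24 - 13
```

11

Transformed code:
tokens = nums
k *= 4 + k
if nums <= 7:
    acc = tokens[nums] + nums * 10
    acc = k > acc
if 22 < acc and acc <= k:
    record(37)
    k *= 34
limit = set()
for h in acc:
    limit.add(h + (k == k))
if 25 < acc and acc != nums:
    tokens = 15
    print(k)
for nums in tokens:
    acc -= 12
process(nums)
nums *= acc % k
if 15 >= 39:
    record(tokens)
else:
    k = 24 - 13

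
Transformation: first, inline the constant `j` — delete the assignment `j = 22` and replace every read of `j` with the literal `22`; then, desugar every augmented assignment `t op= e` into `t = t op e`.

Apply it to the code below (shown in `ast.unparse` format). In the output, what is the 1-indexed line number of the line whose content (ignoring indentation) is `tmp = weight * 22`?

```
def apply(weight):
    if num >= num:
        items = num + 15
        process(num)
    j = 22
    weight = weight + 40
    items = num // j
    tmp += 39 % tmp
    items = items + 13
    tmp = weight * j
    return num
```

9

Transformed code:
def apply(weight):
    if num >= num:
        items = num + 15
        process(num)
    weight = weight + 40
    items = num // 22
    tmp = tmp + 39 % tmp
    items = items + 13
    tmp = weight * 22
    return num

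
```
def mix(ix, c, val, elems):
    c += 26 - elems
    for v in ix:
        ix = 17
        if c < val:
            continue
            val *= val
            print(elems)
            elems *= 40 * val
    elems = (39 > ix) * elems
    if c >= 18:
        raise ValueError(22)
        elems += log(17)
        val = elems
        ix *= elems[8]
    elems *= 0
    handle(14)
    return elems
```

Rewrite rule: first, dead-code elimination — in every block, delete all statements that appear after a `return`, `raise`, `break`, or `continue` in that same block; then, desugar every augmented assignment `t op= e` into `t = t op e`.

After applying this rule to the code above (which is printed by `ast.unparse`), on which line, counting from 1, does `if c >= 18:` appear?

Transformed code:
def mix(ix, c, val, elems):
    c = c + (26 - elems)
    for v in ix:
        ix = 17
        if c < val:
            continue
    elems = (39 > ix) * elems
    if c >= 18:
        raise ValueError(22)
    elems = elems * 0
    handle(14)
    return elems

8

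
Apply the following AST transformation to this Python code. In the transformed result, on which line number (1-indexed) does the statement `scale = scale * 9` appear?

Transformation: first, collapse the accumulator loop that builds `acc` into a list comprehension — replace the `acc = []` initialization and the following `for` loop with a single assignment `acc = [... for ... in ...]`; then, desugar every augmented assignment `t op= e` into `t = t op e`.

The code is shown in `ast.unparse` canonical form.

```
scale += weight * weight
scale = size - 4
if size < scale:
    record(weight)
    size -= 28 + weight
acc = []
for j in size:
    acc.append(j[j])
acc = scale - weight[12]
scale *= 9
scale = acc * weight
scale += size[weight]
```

8

Transformed code:
scale = scale + weight * weight
scale = size - 4
if size < scale:
    record(weight)
    size = size - (28 + weight)
acc = [j[j] for j in size]
acc = scale - weight[12]
scale = scale * 9
scale = acc * weight
scale = scale + size[weight]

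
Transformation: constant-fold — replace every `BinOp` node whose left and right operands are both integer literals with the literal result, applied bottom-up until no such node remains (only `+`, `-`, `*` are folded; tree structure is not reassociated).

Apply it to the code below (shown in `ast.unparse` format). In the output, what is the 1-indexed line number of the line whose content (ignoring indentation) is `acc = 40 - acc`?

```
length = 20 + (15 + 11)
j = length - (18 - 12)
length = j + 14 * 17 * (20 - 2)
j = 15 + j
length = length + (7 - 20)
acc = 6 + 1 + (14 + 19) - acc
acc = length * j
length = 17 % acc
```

6

Transformed code:
length = 46
j = length - 6
length = j + 4284
j = 15 + j
length = length + -13
acc = 40 - acc
acc = length * j
length = 17 % acc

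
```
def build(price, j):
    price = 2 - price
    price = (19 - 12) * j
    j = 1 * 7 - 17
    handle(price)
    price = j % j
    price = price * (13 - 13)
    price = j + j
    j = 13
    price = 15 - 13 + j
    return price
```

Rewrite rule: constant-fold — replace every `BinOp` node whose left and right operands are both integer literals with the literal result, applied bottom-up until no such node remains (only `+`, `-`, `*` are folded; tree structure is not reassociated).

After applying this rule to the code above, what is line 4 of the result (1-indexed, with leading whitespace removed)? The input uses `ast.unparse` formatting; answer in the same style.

j = -10

Transformed code:
def build(price, j):
    price = 2 - price
    price = 7 * j
    j = -10
    handle(price)
    price = j % j
    price = price * 0
    price = j + j
    j = 13
    price = 2 + j
    return price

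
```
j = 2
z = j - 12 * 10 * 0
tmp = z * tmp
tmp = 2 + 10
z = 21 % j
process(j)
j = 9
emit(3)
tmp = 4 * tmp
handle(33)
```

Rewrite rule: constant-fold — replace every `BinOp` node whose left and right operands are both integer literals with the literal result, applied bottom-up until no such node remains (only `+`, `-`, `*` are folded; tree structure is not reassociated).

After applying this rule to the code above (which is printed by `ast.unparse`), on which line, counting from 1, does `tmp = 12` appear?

Transformed code:
j = 2
z = j - 0
tmp = z * tmp
tmp = 12
z = 21 % j
process(j)
j = 9
emit(3)
tmp = 4 * tmp
handle(33)

4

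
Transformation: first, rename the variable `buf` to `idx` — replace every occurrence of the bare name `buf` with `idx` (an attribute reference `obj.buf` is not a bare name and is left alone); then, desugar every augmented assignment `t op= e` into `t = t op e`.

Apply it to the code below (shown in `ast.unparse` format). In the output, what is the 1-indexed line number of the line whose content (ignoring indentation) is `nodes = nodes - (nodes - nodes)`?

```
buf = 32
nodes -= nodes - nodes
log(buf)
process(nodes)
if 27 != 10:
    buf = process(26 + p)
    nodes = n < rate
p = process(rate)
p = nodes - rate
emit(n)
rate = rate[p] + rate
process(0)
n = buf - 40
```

Transformed code:
idx = 32
nodes = nodes - (nodes - nodes)
log(idx)
process(nodes)
if 27 != 10:
    idx = process(26 + p)
    nodes = n < rate
p = process(rate)
p = nodes - rate
emit(n)
rate = rate[p] + rate
process(0)
n = idx - 40

2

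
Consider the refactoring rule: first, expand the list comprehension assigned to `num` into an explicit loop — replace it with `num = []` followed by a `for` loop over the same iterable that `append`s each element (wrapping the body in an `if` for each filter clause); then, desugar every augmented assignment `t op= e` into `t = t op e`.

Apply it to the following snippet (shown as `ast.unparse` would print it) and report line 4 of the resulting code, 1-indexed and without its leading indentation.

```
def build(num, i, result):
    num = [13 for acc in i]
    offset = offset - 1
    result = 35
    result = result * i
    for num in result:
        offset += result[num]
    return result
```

Transformed code:
def build(num, i, result):
    num = []
    for acc in i:
        num.append(13)
    offset = offset - 1
    result = 35
    result = result * i
    for num in result:
        offset = offset + result[num]
    return result

num.append(13)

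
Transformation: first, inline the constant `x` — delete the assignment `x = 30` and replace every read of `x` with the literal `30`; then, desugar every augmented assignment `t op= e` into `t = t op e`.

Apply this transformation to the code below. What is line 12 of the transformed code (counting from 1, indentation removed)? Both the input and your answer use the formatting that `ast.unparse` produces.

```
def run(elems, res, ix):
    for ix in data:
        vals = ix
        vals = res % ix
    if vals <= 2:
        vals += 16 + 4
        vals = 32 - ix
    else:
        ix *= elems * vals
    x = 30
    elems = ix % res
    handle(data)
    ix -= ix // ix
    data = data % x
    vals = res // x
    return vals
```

ix = ix - ix // ix

Transformed code:
def run(elems, res, ix):
    for ix in data:
        vals = ix
        vals = res % ix
    if vals <= 2:
        vals = vals + (16 + 4)
        vals = 32 - ix
    else:
        ix = ix * (elems * vals)
    elems = ix % res
    handle(data)
    ix = ix - ix // ix
    data = data % 30
    vals = res // 30
    return vals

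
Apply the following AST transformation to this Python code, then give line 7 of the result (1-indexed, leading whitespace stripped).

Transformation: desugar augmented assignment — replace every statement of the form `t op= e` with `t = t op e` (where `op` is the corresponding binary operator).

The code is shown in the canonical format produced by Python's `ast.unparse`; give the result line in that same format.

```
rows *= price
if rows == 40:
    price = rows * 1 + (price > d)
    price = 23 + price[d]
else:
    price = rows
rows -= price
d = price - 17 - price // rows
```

rows = rows - price

Transformed code:
rows = rows * price
if rows == 40:
    price = rows * 1 + (price > d)
    price = 23 + price[d]
else:
    price = rows
rows = rows - price
d = price - 17 - price // rows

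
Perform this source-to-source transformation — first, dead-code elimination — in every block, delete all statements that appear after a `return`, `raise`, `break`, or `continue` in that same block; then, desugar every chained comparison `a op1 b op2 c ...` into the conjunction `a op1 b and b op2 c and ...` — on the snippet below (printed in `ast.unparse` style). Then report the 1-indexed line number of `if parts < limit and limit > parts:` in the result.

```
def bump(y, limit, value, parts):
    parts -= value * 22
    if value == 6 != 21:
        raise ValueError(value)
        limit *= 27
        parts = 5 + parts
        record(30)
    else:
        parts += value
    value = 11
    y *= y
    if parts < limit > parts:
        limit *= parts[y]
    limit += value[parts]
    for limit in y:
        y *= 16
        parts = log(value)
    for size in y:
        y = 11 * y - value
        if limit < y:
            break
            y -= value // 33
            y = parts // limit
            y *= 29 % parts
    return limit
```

9

Transformed code:
def bump(y, limit, value, parts):
    parts -= value * 22
    if value == 6 and 6 != 21:
        raise ValueError(value)
    else:
        parts += value
    value = 11
    y *= y
    if parts < limit and limit > parts:
        limit *= parts[y]
    limit += value[parts]
    for limit in y:
        y *= 16
        parts = log(value)
    for size in y:
        y = 11 * y - value
        if limit < y:
            break
    return limit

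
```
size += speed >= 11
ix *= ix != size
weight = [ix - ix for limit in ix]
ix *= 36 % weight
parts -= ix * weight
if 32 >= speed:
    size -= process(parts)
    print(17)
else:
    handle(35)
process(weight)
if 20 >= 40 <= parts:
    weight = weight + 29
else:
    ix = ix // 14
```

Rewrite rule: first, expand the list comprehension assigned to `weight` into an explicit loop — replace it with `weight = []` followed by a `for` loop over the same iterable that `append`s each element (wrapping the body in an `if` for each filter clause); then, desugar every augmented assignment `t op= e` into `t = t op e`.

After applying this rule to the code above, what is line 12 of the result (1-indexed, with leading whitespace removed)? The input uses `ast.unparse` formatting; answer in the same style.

Transformed code:
size = size + (speed >= 11)
ix = ix * (ix != size)
weight = []
for limit in ix:
    weight.append(ix - ix)
ix = ix * (36 % weight)
parts = parts - ix * weight
if 32 >= speed:
    size = size - process(parts)
    print(17)
else:
    handle(35)
process(weight)
if 20 >= 40 <= parts:
    weight = weight + 29
else:
    ix = ix // 14

handle(35)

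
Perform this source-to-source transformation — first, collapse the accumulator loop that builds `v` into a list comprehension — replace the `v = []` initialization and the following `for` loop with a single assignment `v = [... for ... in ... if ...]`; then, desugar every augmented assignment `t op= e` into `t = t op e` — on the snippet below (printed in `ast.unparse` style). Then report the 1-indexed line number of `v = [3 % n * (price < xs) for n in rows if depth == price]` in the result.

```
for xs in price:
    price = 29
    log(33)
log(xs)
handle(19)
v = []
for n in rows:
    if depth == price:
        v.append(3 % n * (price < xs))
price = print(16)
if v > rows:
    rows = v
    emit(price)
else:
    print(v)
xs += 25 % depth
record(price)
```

6

Transformed code:
for xs in price:
    price = 29
    log(33)
log(xs)
handle(19)
v = [3 % n * (price < xs) for n in rows if depth == price]
price = print(16)
if v > rows:
    rows = v
    emit(price)
else:
    print(v)
xs = xs + 25 % depth
record(price)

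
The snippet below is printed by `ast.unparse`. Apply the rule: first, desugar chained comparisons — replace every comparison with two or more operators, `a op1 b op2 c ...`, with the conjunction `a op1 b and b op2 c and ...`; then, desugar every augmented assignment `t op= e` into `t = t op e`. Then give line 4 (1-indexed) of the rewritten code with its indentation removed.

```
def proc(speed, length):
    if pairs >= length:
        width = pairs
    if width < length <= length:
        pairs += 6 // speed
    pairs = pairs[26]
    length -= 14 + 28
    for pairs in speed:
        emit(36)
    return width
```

if width < length and length <= length:

Transformed code:
def proc(speed, length):
    if pairs >= length:
        width = pairs
    if width < length and length <= length:
        pairs = pairs + 6 // speed
    pairs = pairs[26]
    length = length - (14 + 28)
    for pairs in speed:
        emit(36)
    return width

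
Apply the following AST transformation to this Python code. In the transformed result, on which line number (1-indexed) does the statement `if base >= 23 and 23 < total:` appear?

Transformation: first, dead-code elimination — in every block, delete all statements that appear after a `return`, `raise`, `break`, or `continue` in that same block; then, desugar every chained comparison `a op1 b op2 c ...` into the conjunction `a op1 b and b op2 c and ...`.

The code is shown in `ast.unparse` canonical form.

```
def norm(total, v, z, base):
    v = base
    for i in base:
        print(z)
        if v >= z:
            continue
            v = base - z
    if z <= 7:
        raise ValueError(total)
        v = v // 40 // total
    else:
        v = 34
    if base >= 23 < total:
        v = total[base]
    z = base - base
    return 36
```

Transformed code:
def norm(total, v, z, base):
    v = base
    for i in base:
        print(z)
        if v >= z:
            continue
    if z <= 7:
        raise ValueError(total)
    else:
        v = 34
    if base >= 23 and 23 < total:
        v = total[base]
    z = base - base
    return 36

11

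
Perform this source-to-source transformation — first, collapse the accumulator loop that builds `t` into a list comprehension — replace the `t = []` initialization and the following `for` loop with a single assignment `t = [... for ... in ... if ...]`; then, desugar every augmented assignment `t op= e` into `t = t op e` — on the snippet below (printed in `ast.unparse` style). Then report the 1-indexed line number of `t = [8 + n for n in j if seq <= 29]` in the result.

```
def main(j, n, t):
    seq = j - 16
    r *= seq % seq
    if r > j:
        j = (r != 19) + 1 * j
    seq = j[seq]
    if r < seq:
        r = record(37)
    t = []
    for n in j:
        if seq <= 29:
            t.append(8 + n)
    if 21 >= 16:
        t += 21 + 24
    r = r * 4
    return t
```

9

Transformed code:
def main(j, n, t):
    seq = j - 16
    r = r * (seq % seq)
    if r > j:
        j = (r != 19) + 1 * j
    seq = j[seq]
    if r < seq:
        r = record(37)
    t = [8 + n for n in j if seq <= 29]
    if 21 >= 16:
        t = t + (21 + 24)
    r = r * 4
    return t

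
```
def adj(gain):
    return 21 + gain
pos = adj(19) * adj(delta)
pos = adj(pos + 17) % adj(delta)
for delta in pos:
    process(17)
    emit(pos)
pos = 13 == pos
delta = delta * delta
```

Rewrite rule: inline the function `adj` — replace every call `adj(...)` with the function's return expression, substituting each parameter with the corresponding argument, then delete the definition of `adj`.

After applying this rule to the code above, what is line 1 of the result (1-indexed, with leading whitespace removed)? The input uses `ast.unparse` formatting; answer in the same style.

pos = (21 + 19) * (21 + delta)

Transformed code:
pos = (21 + 19) * (21 + delta)
pos = (21 + (pos + 17)) % (21 + delta)
for delta in pos:
    process(17)
    emit(pos)
pos = 13 == pos
delta = delta * delta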